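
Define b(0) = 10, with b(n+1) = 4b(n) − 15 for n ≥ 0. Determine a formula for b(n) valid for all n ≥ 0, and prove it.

Claim: b(n) = 5·4^n + 5.

Base case: b(0) = 10, and 5·4^0 + 5 = 5 + 5 = 10.
Assume b(j) = 5·4^j + 5 for some j ≥ 0.
Then b(j+1) = 4b(j) − 15 = 4·(5·4^j + 5) − 15 = 20·4^j + 20 − 15 = 5·4^{j+1} + 5.
So the formula holds for j+1, and by induction b(n) = 5·4^n + 5 for all n ≥ 0.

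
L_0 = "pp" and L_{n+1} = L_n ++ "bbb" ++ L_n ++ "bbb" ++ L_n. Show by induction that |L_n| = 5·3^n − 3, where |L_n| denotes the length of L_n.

Base case: |L_0| = 2, and 5·3^0 − 3 = 2.
Assume |L_k| = 5·3^k − 3.
Then |L_{k+1}| = 3|L_k| + 6 = 3(5·3^k − 3) + 6 = 5·3^{k+1} − 9 + 6 = 5·3^{k+1} − 3.
Hence |L_n| = 5·3^n − 3 for every n ≥ 0, by induction.

|L_n| = 5·3^n − 3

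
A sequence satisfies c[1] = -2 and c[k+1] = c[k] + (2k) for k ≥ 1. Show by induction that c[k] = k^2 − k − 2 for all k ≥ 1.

Base case: c[1] = -2, and 1^2 − 1 − 2 = -2.
Assume c[j] = j^2 − j − 2.
Then c[j+1] = c[j] + (2j) = (j^2 − j − 2) + (2j) = j^2 + j − 2,
and (j+1)^2 − (j+1) − 2 = j^2 + j − 2.
By induction, c[k] = k^2 − k − 2 for all k ≥ 1.

c[k] = k^2 − k − 2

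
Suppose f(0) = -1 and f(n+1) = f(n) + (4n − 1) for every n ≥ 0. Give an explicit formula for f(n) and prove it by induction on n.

Claim: f(n) = 2n^2 − 3n − 1.

Base case: f(0) = -1, and 2·0^2 − 3·0 − 1 = -1.
Assume f(r) = 2r^2 − 3r − 1.
Then f(r+1) = f(r) + (4r − 1) = (2r^2 − 3r − 1) + (4r − 1) = 2r^2 + r − 2,
and 2·(r+1)^2 − 3·(r+1) − 1 = 2r^2 + r − 2.
Hence f(n) = 2n^2 − 3n − 1 for every n ≥ 0, by induction.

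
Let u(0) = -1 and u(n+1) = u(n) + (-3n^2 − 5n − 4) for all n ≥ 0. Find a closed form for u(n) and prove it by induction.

Claim: u(n) = -n^3 − n^2 − 2n − 1.

Base case: u(0) = -1, and -0^3 − 0^2 − 2·0 − 1 = -1.
Assume u(k) = -k^3 − k^2 − 2k − 1.
Then u(k+1) = u(k) + (-3k^2 − 5k − 4) = (-k^3 − k^2 − 2k − 1) + (-3k^2 − 5k − 4) = -k^3 − 4k^2 − 7k − 5,
and -(k+1)^3 − (k+1)^2 − 2·(k+1) − 1 = -k^3 − 4k^2 − 7k − 5.
By induction, u(n) = -n^3 − n^2 − 2n − 1 for all n ≥ 0.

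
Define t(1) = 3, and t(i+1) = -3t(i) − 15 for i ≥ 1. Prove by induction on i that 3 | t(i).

Base case: t(1) = 3 = 3·1, so 3 | t(1).
Assume 3 | t(r), so t(r) = 3s for some integer s.
Then t(r+1) = -3t(r) − 15 = -3·(3s) − 15 = 3(-3s − 5), so 3 | t(r+1).
By induction, 3 | t(i) for all i ≥ 1.

3 | t(i)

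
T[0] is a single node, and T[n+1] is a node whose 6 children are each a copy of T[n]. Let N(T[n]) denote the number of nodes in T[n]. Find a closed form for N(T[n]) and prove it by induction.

Claim: N(T[n]) = (6^{n+1} − 1)/5.

Base case: N(T[0]) = 1, and (6^{0+1} − 1)/5 = 1.
Assume N(T[j]) = (6^{j+1} − 1)/5.
Then N(T[j+1]) = 1 + 6N(T[j]) = 1 + 6·(6^{j+1} − 1)/5 = 1 + (6^{j+2} − 6)/5 = (5 + 6^{j+2} − 6)/5 = (6^{j+2} − 1)/5.
By induction, N(T[n]) = (6^{n+1} − 1)/5 for all n ≥ 0.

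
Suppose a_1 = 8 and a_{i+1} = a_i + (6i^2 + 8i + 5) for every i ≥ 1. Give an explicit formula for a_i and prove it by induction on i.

Claim: a_i = 2i^3 + i^2 + 2i + 3.

Base case: a_1 = 8, and 2·1^3 + 1^2 + 2·1 + 3 = 8.
Assume a_m = 2m^3 + m^2 + 2m + 3.
Then a_{m+1} = a_m + (6m^2 + 8m + 5) = (2m^3 + m^2 + 2m + 3) + (6m^2 + 8m + 5) = 2m^3 + 7m^2 + 10m + 8,
and 2·(m+1)^3 + (m+1)^2 + 2·(m+1) + 3 = 2m^3 + 7m^2 + 10m + 8.
By induction, a_i = 2i^3 + i^2 + 2i + 3 for all i ≥ 1.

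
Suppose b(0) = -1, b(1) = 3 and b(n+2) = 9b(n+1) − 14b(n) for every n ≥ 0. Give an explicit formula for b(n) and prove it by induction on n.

Claim: b(n) = 7^n − 2·2^n.

Base cases: b(0) = -1 and 7^0 − 2·2^0 = -1; b(1) = 3 and 7^1 − 2·2^1 = 3.
Assume b(i) = 7^i − 2·2^i for all 0 ≤ i ≤ j, where j ≥ 1.
Then b(j+1) = 9b(j) − 14b(j−1) = 9·(7^j − 2·2^j) − 14·(7^{j−1} − 2·2^{j−1}) = (9·7 − 14)7^{j−1} − 2·(9·2 − 14)2^{j−1} = 49·7^{j−1} − 8·2^{j−1} = 7^{j+1} − 2·2^{j+1}.
By strong induction, b(n) = 7^n − 2·2^n for all n ≥ 0.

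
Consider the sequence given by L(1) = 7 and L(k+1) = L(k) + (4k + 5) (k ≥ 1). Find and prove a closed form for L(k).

Claim: L(k) = 2k^2 + 3k + 2.

Base case: L(1) = 7, and 2·1^2 + 3·1 + 2 = 7.
Assume L(j) = 2j^2 + 3j + 2.
Then L(j+1) = L(j) + (4j + 5) = (2j^2 + 3j + 2) + (4j + 5) = 2j^2 + 7j + 7,
and 2·(j+1)^2 + 3·(j+1) + 2 = 2j^2 + 7j + 7.
By induction, L(k) = 2k^2 + 3k + 2 for all k ≥ 1.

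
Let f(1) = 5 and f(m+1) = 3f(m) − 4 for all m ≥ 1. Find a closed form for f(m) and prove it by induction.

Claim: f(m) = 3^m + 2.

Base case: f(1) = 5, and 3^1 + 2 = 3 + 2 = 5.
Assume f(j) = 3^j + 2 for some j ≥ 1.
Then f(j+1) = 3f(j) − 4 = 3·(3^j + 2) − 4 = 3^{j+1} + 6 − 4 = 3^{j+1} + 2.
By induction, f(m) = 3^m + 2 for all m ≥ 1.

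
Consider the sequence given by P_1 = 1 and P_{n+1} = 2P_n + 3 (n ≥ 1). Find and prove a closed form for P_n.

Claim: P_n = 2^{n+1} − 3.

Base case: P_1 = 1, and 2^{1+1} − 3 = 4 − 3 = 1.
Assume P_m = 2^{m+1} − 3 for some m ≥ 1.
Then P_{m+1} = 2P_m + 3 = 2·(2^{m+1} − 3) + 3 = 2^{m+2} − 6 + 3 = 2^{m+2} − 3.
This completes the inductive step, so P_n = 2^{n+1} − 3 for all n ≥ 1.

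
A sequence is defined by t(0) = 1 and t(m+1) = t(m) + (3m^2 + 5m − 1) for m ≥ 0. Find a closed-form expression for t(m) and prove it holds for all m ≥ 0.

Claim: t(m) = m^3 + m^2 − 3m + 1.

Base case: t(0) = 1, and 0^3 + 0^2 − 3·0 + 1 = 1.
Assume t(k) = k^3 + k^2 − 3k + 1.
Then t(k+1) = t(k) + (3k^2 + 5k − 1) = (k^3 + k^2 − 3k + 1) + (3k^2 + 5k − 1) = k^3 + 4k^2 + 2k,
and (k+1)^3 + (k+1)^2 − 3·(k+1) + 1 = k^3 + 4k^2 + 2k.
By induction, t(m) = m^3 + m^2 − 3m + 1 for all m ≥ 0.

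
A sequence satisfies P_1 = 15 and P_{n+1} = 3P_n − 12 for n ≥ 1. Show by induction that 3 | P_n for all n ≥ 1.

Base case: P_1 = 15 = 3·5, so 3 | P_1.
Assume 3 | P_k, so P_k = 3t for some integer t.
Then P_{k+1} = 3P_k − 12 = 3·(3t) − 12 = 3(3t − 4), so 3 | P_{k+1}.
This completes the inductive step, so 3 | P_n for all n ≥ 1.

3 | P_n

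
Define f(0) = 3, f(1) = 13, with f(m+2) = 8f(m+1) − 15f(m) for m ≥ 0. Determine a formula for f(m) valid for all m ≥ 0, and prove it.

Claim: f(m) = 3^m + 2·5^m.

Base cases: f(0) = 3 and 3^0 + 2·5^0 = 3; f(1) = 13 and 3^1 + 2·5^1 = 13.
Assume f(j) = 3^j + 2·5^j for all 0 ≤ j ≤ r, where r ≥ 1.
Then f(r+1) = 8f(r) − 15f(r−1) = 8·(3^r + 2·5^r) − 15·(3^{r−1} + 2·5^{r−1}) = (8·3 − 15)3^{r−1} + 2·(8·5 − 15)5^{r−1} = 9·3^{r−1} + 50·5^{r−1} = 3^{r+1} + 2·5^{r+1}.
So the formula holds for r+1, and by strong induction f(m) = 3^m + 2·5^m for all m ≥ 0.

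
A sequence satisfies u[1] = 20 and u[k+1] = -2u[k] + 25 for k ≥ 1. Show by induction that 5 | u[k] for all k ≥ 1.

Base case: u[1] = 20 = 5·4, so 5 | u[1].
Assume 5 | u[m], so u[m] = 5t for some integer t.
Then u[m+1] = -2u[m] + 25 = -2·(5t) + 25 = 5(-2t + 5), so 5 | u[m+1].
So the property holds for m+1, and by induction 5 | u[k] for all k ≥ 1.

5 | u[k]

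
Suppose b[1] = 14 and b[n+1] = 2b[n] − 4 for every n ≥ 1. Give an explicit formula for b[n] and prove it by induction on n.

Claim: b[n] = 5·2^n + 4.

Base case: b[1] = 14, and 5·2^1 + 4 = 10 + 4 = 14.
Assume b[j] = 5·2^j + 4 for some j ≥ 1.
Then b[j+1] = 2b[j] − 4 = 2·(5·2^j + 4) − 4 = 10·2^j + 8 − 4 = 5·2^{j+1} + 4.
Hence b[n] = 5·2^n + 4 for every n ≥ 1, by induction.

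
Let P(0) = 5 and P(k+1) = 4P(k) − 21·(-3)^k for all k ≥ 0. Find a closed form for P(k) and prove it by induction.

Claim: P(k) = 2·4^k + 3·(-3)^k.

Base case: P(0) = 5, and 2·4^0 + 3·(-3)^0 = 2 + 3 = 5.
Assume P(j) = 2·4^j + 3·(-3)^j for some j ≥ 0.
Then P(j+1) = 4P(j) − 21·(-3)^j = 4·(2·4^j + 3·(-3)^j) − 21·(-3)^j = 2·4^{j+1} + 12·(-3)^j − 21·(-3)^j = 2·4^{j+1} − 9·(-3)^j = 2·4^{j+1} + 3·(-3)^{j+1}.
So the formula holds for j+1, and by induction P(k) = 2·4^k + 3·(-3)^k for all k ≥ 0.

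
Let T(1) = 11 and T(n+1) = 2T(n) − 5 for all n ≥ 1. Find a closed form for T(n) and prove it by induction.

Claim: T(n) = 3·2^n + 5.

Base case: T(1) = 11, and 3·2^1 + 5 = 6 + 5 = 11.
Assume T(m) = 3·2^m + 5 for some m ≥ 1.
Then T(m+1) = 2T(m) − 5 = 2·(3·2^m + 5) − 5 = 6·2^m + 10 − 5 = 3·2^{m+1} + 5.
This completes the inductive step, so T(n) = 3·2^n + 5 for all n ≥ 1.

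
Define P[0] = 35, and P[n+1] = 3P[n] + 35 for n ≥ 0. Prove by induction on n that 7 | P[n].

Base case: P[0] = 35 = 7·5, so 7 | P[0].
Assume 7 | P[m], so P[m] = 7t for some integer t.
Then P[m+1] = 3P[m] + 35 = 3·(7t) + 35 = 7(3t + 5), so 7 | P[m+1].
This completes the inductive step, so 7 | P[n] for all n ≥ 0.

7 | P[n]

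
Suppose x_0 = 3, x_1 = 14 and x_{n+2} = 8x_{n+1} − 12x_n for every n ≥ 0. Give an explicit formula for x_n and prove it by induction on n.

Claim: x_n = 2·6^n + 2^n.

Base cases: x_0 = 3 and 2·6^0 + 2^0 = 3; x_1 = 14 and 2·6^1 + 2^1 = 14.
Assume x_j = 2·6^j + 2^j for all 0 ≤ j ≤ r, where r ≥ 1.
Then x_{r+1} = 8x_r − 12x_{r−1} = 8·(2·6^r + 2^r) − 12·(2·6^{r−1} + 2^{r−1}) = 2·(8·6 − 12)6^{r−1} + (8·2 − 12)2^{r−1} = 72·6^{r−1} + 4·2^{r−1} = 2·6^{r+1} + 2^{r+1}.
This completes the inductive step, so x_n = 2·6^n + 2^n for all n ≥ 0.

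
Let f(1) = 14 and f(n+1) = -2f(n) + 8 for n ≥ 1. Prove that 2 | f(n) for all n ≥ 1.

Base case: f(1) = 14 = 2·7, so 2 | f(1).
Assume 2 | f(j), so f(j) = 2t for some integer t.
Then f(j+1) = -2f(j) + 8 = -2·(2t) + 8 = 2(-2t + 4), so 2 | f(j+1).
This completes the inductive step, so 2 | f(n) for all n ≥ 1.

2 | f(n)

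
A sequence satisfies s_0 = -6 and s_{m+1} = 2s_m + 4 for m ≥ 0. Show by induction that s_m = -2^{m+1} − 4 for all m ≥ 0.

Base case: s_0 = -6, and -2^{0+1} − 4 = -2 − 4 = -6.
Assume s_j = -2^{j+1} − 4 for some j ≥ 0.
Then s_{j+1} = 2s_j + 4 = 2·(-2^{j+1} − 4) + 4 = -2^{j+2} − 8 + 4 = -2^{j+2} − 4.
Hence s_m = -2^{m+1} − 4 for every m ≥ 0, by induction.

s_m = -2^{m+1} − 4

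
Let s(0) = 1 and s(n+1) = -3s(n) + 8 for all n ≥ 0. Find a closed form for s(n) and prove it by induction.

Claim: s(n) = -(-3)^n + 2.

Base case: s(0) = 1, and -(-3)^0 + 2 = -1 + 2 = 1.
Assume s(r) = -(-3)^r + 2 for some r ≥ 0.
Then s(r+1) = -3s(r) + 8 = -3·(-(-3)^r + 2) + 8 = 3·(-3)^r − 6 + 8 = -(-3)^{r+1} + 2.
So the formula holds for r+1, and by induction s(n) = -(-3)^n + 2 for all n ≥ 0.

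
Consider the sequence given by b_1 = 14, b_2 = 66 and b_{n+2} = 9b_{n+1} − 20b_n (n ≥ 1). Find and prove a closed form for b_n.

Claim: b_n = 4^n + 2·5^n.

Base cases: b_1 = 14 and 4^1 + 2·5^1 = 14; b_2 = 66 and 4^2 + 2·5^2 = 66.
Assume b_j = 4^j + 2·5^j for all 1 ≤ j ≤ m, where m ≥ 2.
Then b_{m+1} = 9b_m − 20b_{m−1} = 9·(4^m + 2·5^m) − 20·(4^{m−1} + 2·5^{m−1}) = (9·4 − 20)4^{m−1} + 2·(9·5 − 20)5^{m−1} = 16·4^{m−1} + 50·5^{m−1} = 4^{m+1} + 2·5^{m+1}.
This completes the inductive step, so b_n = 4^n + 2·5^n for all n ≥ 1.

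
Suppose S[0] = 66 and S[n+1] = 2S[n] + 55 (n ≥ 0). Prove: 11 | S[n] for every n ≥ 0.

Base case: S[0] = 66 = 11·6, so 11 | S[0].
Assume 11 | S[m], so S[m] = 11t for some integer t.
Then S[m+1] = 2S[m] + 55 = 2·(11t) + 55 = 11(2t + 5), so 11 | S[m+1].
So the property holds for m+1, and by induction 11 | S[n] for all n ≥ 0.

11 | S[n]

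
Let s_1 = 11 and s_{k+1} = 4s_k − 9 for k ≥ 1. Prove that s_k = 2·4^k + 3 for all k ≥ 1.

Base case: s_1 = 11, and 2·4^1 + 3 = 8 + 3 = 11.
Assume s_m = 2·4^m + 3 for some m ≥ 1.
Then s_{m+1} = 4s_m − 9 = 4·(2·4^m + 3) − 9 = 8·4^m + 12 − 9 = 2·4^{m+1} + 3.
So the formula holds for m+1, and by induction s_k = 2·4^k + 3 for all k ≥ 1.

s_k = 2·4^k + 3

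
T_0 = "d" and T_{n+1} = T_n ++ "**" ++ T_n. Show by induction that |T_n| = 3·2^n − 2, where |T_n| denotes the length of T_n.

Base case: |T_0| = 1, and 3·2^0 − 2 = 1.
Assume |T_k| = 3·2^k − 2.
Then |T_{k+1}| = |T_k| + 2 + |T_k| = 2|T_k| + 2 = 2(3·2^k − 2) + 2 = 3·2^{k+1} − 4 + 2 = 3·2^{k+1} − 2.
Hence |T_n| = 3·2^n − 2 for every n ≥ 0, by induction.

|T_n| = 3·2^n − 2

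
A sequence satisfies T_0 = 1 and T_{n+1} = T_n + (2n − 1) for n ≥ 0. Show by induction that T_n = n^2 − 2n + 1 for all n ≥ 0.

Base case: T_0 = 1, and 0^2 − 2·0 + 1 = 1.
Assume T_j = j^2 − 2j + 1.
Then T_{j+1} = T_j + (2j − 1) = (j^2 − 2j + 1) + (2j − 1) = j^2,
and (j+1)^2 − 2·(j+1) + 1 = j^2.
This completes the inductive step, so T_n = n^2 − 2n + 1 for all n ≥ 0.

T_n = n^2 − 2n + 1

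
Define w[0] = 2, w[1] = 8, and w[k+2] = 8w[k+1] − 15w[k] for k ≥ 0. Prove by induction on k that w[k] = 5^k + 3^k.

Base cases: w[0] = 2 and 5^0 + 3^0 = 2; w[1] = 8 and 5^1 + 3^1 = 8.
Assume w[j] = 5^j + 3^j for all 0 ≤ j ≤ r, where r ≥ 1.
Then w[r+1] = 8w[r] − 15w[r−1] = 8·(5^r + 3^r) − 15·(5^{r−1} + 3^{r−1}) = (8·5 − 15)5^{r−1} + (8·3 − 15)3^{r−1} = 25·5^{r−1} + 9·3^{r−1} = 5^{r+1} + 3^{r+1}.
By strong induction, w[k] = 5^k + 3^k for all k ≥ 0.

w[k] = 5^k + 3^k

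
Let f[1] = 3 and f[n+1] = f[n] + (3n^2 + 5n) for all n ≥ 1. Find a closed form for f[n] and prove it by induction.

Claim: f[n] = n^3 + n^2 − 2n + 3.

Base case: f[1] = 3, and 1^3 + 1^2 − 2·1 + 3 = 3.
Assume f[k] = k^3 + k^2 − 2k + 3.
Then f[k+1] = f[k] + (3k^2 + 5k) = (k^3 + k^2 − 2k + 3) + (3k^2 + 5k) = k^3 + 4k^2 + 3k + 3,
and (k+1)^3 + (k+1)^2 − 2·(k+1) + 3 = k^3 + 4k^2 + 3k + 3.
This completes the inductive step, so f[n] = n^3 + n^2 − 2n + 3 for all n ≥ 1.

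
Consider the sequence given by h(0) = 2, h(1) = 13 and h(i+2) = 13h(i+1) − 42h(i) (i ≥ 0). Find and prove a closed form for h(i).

Claim: h(i) = 7^i + 6^i.

Base cases: h(0) = 2 and 7^0 + 6^0 = 2; h(1) = 13 and 7^1 + 6^1 = 13.
Assume h(j) = 7^j + 6^j for all 0 ≤ j ≤ r, where r ≥ 1.
Then h(r+1) = 13h(r) − 42h(r−1) = 13·(7^r + 6^r) − 42·(7^{r−1} + 6^{r−1}) = (13·7 − 42)7^{r−1} + (13·6 − 42)6^{r−1} = 49·7^{r−1} + 36·6^{r−1} = 7^{r+1} + 6^{r+1}.
By strong induction, h(i) = 7^i + 6^i for all i ≥ 0.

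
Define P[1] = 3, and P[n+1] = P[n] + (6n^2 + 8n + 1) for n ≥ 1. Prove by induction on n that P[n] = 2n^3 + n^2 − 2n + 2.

Base case: P[1] = 3, and 2·1^3 + 1^2 − 2·1 + 2 = 3.
Assume P[k] = 2k^3 + k^2 − 2k + 2.
Then P[k+1] = P[k] + (6k^2 + 8k + 1) = (2k^3 + k^2 − 2k + 2) + (6k^2 + 8k + 1) = 2k^3 + 7k^2 + 6k + 3,
and 2·(k+1)^3 + (k+1)^2 − 2·(k+1) + 2 = 2k^3 + 7k^2 + 6k + 3.
This completes the inductive step, so P[n] = 2n^3 + n^2 − 2n + 2 for all n ≥ 1.

P[n] = 2n^3 + n^2 − 2n + 2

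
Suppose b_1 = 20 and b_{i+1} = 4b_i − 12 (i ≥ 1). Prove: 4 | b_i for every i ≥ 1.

Base case: b_1 = 20 = 4·5, so 4 | b_1.
Assume 4 | b_j, so b_j = 4t for some integer t.
Then b_{j+1} = 4b_j − 12 = 4·(4t) − 12 = 4(4t − 3), so 4 | b_{j+1}.
Hence 4 | b_i for every i ≥ 1, by induction.

4 | b_i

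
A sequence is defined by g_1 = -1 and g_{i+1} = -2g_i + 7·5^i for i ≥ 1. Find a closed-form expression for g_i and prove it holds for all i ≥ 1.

Claim: g_i = 3·(-2)^i + 5^i.

Base case: g_1 = -1, and 3·(-2)^1 + 5^1 = -6 + 5 = -1.
Assume g_k = 3·(-2)^k + 5^k for some k ≥ 1.
Then g_{k+1} = -2g_k + 7·5^k = -2·(3·(-2)^k + 5^k) + 7·5^k = 3·(-2)^{k+1} − 2·5^k + 7·5^k = 3·(-2)^{k+1} + 5·5^k = 3·(-2)^{k+1} + 5^{k+1}.
By induction, g_i = 3·(-2)^i + 5^i for all i ≥ 1.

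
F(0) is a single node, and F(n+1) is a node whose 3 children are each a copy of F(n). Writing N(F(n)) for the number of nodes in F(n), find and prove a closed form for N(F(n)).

Claim: N(F(n)) = (3^{n+1} − 1)/2.

Base case: N(F(0)) = 1, and (3^{0+1} − 1)/2 = 1.
Assume N(F(j)) = (3^{j+1} − 1)/2.
Then N(F(j+1)) = 1 + 3N(F(j)) = 1 + 3·(3^{j+1} − 1)/2 = 1 + (3^{j+2} − 3)/2 = (2 + 3^{j+2} − 3)/2 = (3^{j+2} − 1)/2.
By induction, N(F(n)) = (3^{n+1} − 1)/2 for all n ≥ 0.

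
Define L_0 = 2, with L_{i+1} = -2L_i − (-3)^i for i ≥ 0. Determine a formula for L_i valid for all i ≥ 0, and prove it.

Claim: L_i = (-2)^i + (-3)^i.

Base case: L_0 = 2, and (-2)^0 + (-3)^0 = 1 + 1 = 2.
Assume L_r = (-2)^r + (-3)^r for some r ≥ 0.
Then L_{r+1} = -2L_r − (-3)^r = -2·((-2)^r + (-3)^r) − (-3)^r = (-2)^{r+1} − 2·(-3)^r − (-3)^r = (-2)^{r+1} − 3·(-3)^r = (-2)^{r+1} + (-3)^{r+1}.
This completes the inductive step, so L_i = (-2)^i + (-3)^i for all i ≥ 0.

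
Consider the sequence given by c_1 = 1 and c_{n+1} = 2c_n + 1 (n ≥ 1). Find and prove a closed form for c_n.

Claim: c_n = 2^n − 1.

Base case: c_1 = 1, and 2^1 − 1 = 2 − 1 = 1.
Assume c_m = 2^m − 1 for some m ≥ 1.
Then c_{m+1} = 2c_m + 1 = 2·(2^m − 1) + 1 = 2^{m+1} − 2 + 1 = 2^{m+1} − 1.
Hence c_n = 2^n − 1 for every n ≥ 1, by induction.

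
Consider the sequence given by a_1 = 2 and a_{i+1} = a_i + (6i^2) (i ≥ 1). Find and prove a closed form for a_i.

Claim: a_i = 2i^3 − 3i^2 + i + 2.

Base case: a_1 = 2, and 2·1^3 − 3·1^2 + 1 + 2 = 2.
Assume a_k = 2k^3 − 3k^2 + k + 2.
Then a_{k+1} = a_k + (6k^2) = (2k^3 − 3k^2 + k + 2) + (6k^2) = 2k^3 + 3k^2 + k + 2,
and 2·(k+1)^3 − 3·(k+1)^2 + (k+1) + 2 = 2k^3 + 3k^2 + k + 2.
This completes the inductive step, so a_i = 2i^3 − 3i^2 + i + 2 for all i ≥ 1.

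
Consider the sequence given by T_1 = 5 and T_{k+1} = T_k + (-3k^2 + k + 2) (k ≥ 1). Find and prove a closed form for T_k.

Claim: T_k = -k^3 + 2k^2 + k + 3.

Base case: T_1 = 5, and -1^3 + 2·1^2 + 1 + 3 = 5.
Assume T_m = -m^3 + 2m^2 + m + 3.
Then T_{m+1} = T_m + (-3m^2 + m + 2) = (-m^3 + 2m^2 + m + 3) + (-3m^2 + m + 2) = -m^3 − m^2 + 2m + 5,
and -(m+1)^3 + 2·(m+1)^2 + (m+1) + 3 = -m^3 − m^2 + 2m + 5.
This completes the inductive step, so T_k = -k^3 + 2k^2 + k + 3 for all k ≥ 1.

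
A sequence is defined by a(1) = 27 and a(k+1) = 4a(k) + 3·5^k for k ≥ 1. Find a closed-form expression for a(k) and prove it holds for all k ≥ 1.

Claim: a(k) = 3·4^k + 3·5^k.

Base case: a(1) = 27, and 3·4^1 + 3·5^1 = 12 + 15 = 27.
Assume a(m) = 3·4^m + 3·5^m for some m ≥ 1.
Then a(m+1) = 4a(m) + 3·5^m = 4·(3·4^m + 3·5^m) + 3·5^m = 3·4^{m+1} + 12·5^m + 3·5^m = 3·4^{m+1} + 15·5^m = 3·4^{m+1} + 3·5^{m+1}.
Hence a(k) = 3·4^k + 3·5^k for every k ≥ 1, by induction.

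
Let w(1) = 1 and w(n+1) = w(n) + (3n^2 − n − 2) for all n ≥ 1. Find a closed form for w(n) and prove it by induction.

Claim: w(n) = n^3 − 2n^2 − n + 3.

Base case: w(1) = 1, and 1^3 − 2·1^2 − 1 + 3 = 1.
Assume w(m) = m^3 − 2m^2 − m + 3.
Then w(m+1) = w(m) + (3m^2 − m − 2) = (m^3 − 2m^2 − m + 3) + (3m^2 − m − 2) = m^3 + m^2 − 2m + 1,
and (m+1)^3 − 2·(m+1)^2 − (m+1) + 3 = m^3 + m^2 − 2m + 1.
By induction, w(n) = n^3 − 2n^2 − n + 3 for all n ≥ 1.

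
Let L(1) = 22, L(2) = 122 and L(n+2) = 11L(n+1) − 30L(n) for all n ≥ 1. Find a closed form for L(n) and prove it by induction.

Claim: L(n) = 2·5^n + 2·6^n.

Base cases: L(1) = 22 and 2·5^1 + 2·6^1 = 22; L(2) = 122 and 2·5^2 + 2·6^2 = 122.
Assume L(j) = 2·5^j + 2·6^j for all 1 ≤ j ≤ r, where r ≥ 2.
Then L(r+1) = 11L(r) − 30L(r−1) = 11·(2·5^r + 2·6^r) − 30·(2·5^{r−1} + 2·6^{r−1}) = 2·(11·5 − 30)5^{r−1} + 2·(11·6 − 30)6^{r−1} = 50·5^{r−1} + 72·6^{r−1} = 2·5^{r+1} + 2·6^{r+1}.
By strong induction, L(n) = 2·5^n + 2·6^n for all n ≥ 1.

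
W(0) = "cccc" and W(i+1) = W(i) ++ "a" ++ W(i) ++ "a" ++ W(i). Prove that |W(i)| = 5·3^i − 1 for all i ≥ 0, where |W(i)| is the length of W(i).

Base case: |W(0)| = 4, and 5·3^0 − 1 = 4.
Assume |W(j)| = 5·3^j − 1.
Then |W(j+1)| = 3|W(j)| + 2 = 3(5·3^j − 1) + 2 = 5·3^{j+1} − 3 + 2 = 5·3^{j+1} − 1.
By induction, |W(i)| = 5·3^i − 1 for all i ≥ 0.

|W(i)| = 5·3^i − 1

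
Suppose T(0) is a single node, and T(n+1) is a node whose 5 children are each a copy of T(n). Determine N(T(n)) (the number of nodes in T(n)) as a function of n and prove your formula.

Claim: N(T(n)) = (5^{n+1} − 1)/4.

Base case: N(T(0)) = 1, and (5^{0+1} − 1)/4 = 1.
Assume N(T(k)) = (5^{k+1} − 1)/4.
Then N(T(k+1)) = 1 + 5N(T(k)) = 1 + 5·(5^{k+1} − 1)/4 = 1 + (5^{k+2} − 5)/4 = (4 + 5^{k+2} − 5)/4 = (5^{k+2} − 1)/4.
By induction, N(T(n)) = (5^{n+1} − 1)/4 for all n ≥ 0.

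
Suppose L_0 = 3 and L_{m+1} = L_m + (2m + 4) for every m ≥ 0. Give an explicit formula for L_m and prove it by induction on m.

Claim: L_m = m^2 + 3m + 3.

Base case: L_0 = 3, and 0^2 + 3·0 + 3 = 3.
Assume L_r = r^2 + 3r + 3.
Then L_{r+1} = L_r + (2r + 4) = (r^2 + 3r + 3) + (2r + 4) = r^2 + 5r + 7,
and (r+1)^2 + 3·(r+1) + 3 = r^2 + 5r + 7.
This completes the inductive step, so L_m = m^2 + 3m + 3 for all m ≥ 0.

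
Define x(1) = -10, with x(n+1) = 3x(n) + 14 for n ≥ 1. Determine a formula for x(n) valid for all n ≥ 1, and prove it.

Claim: x(n) = -3^n − 7.

Base case: x(1) = -10, and -3^1 − 7 = -3 − 7 = -10.
Assume x(j) = -3^j − 7 for some j ≥ 1.
Then x(j+1) = 3x(j) + 14 = 3·(-3^j − 7) + 14 = -3^{j+1} − 21 + 14 = -3^{j+1} − 7.
By induction, x(n) = -3^n − 7 for all n ≥ 1.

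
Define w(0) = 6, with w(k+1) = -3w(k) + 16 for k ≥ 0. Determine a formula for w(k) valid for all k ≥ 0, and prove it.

Claim: w(k) = 2·(-3)^k + 4.

Base case: w(0) = 6, and 2·(-3)^0 + 4 = 2 + 4 = 6.
Assume w(j) = 2·(-3)^j + 4 for some j ≥ 0.
Then w(j+1) = -3w(j) + 16 = -3·(2·(-3)^j + 4) + 16 = -6·(-3)^j − 12 + 16 = 2·(-3)^{j+1} + 4.
So the formula holds for j+1, and by induction w(k) = 2·(-3)^k + 4 for all k ≥ 0.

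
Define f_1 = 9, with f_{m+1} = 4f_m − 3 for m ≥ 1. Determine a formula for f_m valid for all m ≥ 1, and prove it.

Claim: f_m = 2·4^m + 1.

Base case: f_1 = 9, and 2·4^1 + 1 = 8 + 1 = 9.
Assume f_j = 2·4^j + 1 for some j ≥ 1.
Then f_{j+1} = 4f_j − 3 = 4·(2·4^j + 1) − 3 = 8·4^j + 4 − 3 = 2·4^{j+1} + 1.
By induction, f_m = 2·4^m + 1 for all m ≥ 1.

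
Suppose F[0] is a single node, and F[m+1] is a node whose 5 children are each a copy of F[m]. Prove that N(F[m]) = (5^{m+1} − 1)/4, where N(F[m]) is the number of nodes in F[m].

Base case: N(F[0]) = 1, and (5^{0+1} − 1)/4 = 1.
Assume N(F[j]) = (5^{j+1} − 1)/4.
Then N(F[j+1]) = 1 + 5N(F[j]) = 1 + 5·(5^{j+1} − 1)/4 = 1 + (5^{j+2} − 5)/4 = (4 + 5^{j+2} − 5)/4 = (5^{j+2} − 1)/4.
By induction, N(F[m]) = (5^{m+1} − 1)/4 for all m ≥ 0.

N(F[m]) = (5^{m+1} − 1)/4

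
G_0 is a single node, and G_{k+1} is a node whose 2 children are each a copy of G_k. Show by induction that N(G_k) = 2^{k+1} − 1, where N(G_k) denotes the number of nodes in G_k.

Base case: N(G_0) = 1, and 2^{0+1} − 1 = 1.
Assume N(G_r) = 2^{r+1} − 1.
Then N(G_{r+1}) = 1 + 2N(G_r) = 1 + 2(2^{r+1} − 1) = 2^{r+2} − 2 + 1 = 2^{r+2} − 1.
By induction, N(G_k) = 2^{k+1} − 1 for all k ≥ 0.

N(G_k) = 2^{k+1} − 1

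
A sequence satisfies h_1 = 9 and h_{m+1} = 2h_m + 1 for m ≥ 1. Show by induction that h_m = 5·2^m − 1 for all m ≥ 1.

Base case: h_1 = 9, and 5·2^1 − 1 = 10 − 1 = 9.
Assume h_k = 5·2^k − 1 for some k ≥ 1.
Then h_{k+1} = 2h_k + 1 = 2·(5·2^k − 1) + 1 = 10·2^k − 2 + 1 = 5·2^{k+1} − 1.
Hence h_m = 5·2^m − 1 for every m ≥ 1, by induction.

h_m = 5·2^m − 1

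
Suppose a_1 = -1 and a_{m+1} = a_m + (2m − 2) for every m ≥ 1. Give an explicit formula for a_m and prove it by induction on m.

Claim: a_m = m^2 − 3m + 1.

Base case: a_1 = -1, and 1^2 − 3·1 + 1 = -1.
Assume a_r = r^2 − 3r + 1.
Then a_{r+1} = a_r + (2r − 2) = (r^2 − 3r + 1) + (2r − 2) = r^2 − r − 1,
and (r+1)^2 − 3·(r+1) + 1 = r^2 − r − 1.
Hence a_m = m^2 − 3m + 1 for every m ≥ 1, by induction.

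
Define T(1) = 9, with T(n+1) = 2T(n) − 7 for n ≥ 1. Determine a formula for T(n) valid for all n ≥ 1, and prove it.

Claim: T(n) = 2^n + 7.

Base case: T(1) = 9, and 2^1 + 7 = 2 + 7 = 9.
Assume T(m) = 2^m + 7 for some m ≥ 1.
Then T(m+1) = 2T(m) − 7 = 2·(2^m + 7) − 7 = 2^{m+1} + 14 − 7 = 2^{m+1} + 7.
This completes the inductive step, so T(n) = 2^n + 7 for all n ≥ 1.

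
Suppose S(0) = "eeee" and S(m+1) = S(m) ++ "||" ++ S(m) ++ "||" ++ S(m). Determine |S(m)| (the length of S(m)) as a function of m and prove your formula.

Claim: |S(m)| = 6·3^m − 2.

Base case: |S(0)| = 4, and 6·3^0 − 2 = 4.
Assume |S(j)| = 6·3^j − 2.
Then |S(j+1)| = 3|S(j)| + 4 = 3(6·3^j − 2) + 4 = 6·3^{j+1} − 6 + 4 = 6·3^{j+1} − 2.
So the formula holds for j+1, and by induction |S(m)| = 6·3^m − 2 for all m ≥ 0.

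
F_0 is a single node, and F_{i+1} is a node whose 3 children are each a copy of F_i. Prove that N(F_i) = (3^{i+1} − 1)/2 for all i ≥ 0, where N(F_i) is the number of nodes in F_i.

Base case: N(F_0) = 1, and (3^{0+1} − 1)/2 = 1.
Assume N(F_j) = (3^{j+1} − 1)/2.
Then N(F_{j+1}) = 1 + 3N(F_j) = 1 + 3·(3^{j+1} − 1)/2 = 1 + (3^{j+2} − 3)/2 = (2 + 3^{j+2} − 3)/2 = (3^{j+2} − 1)/2.
This completes the inductive step, so N(F_i) = (3^{i+1} − 1)/2 for all i ≥ 0.

N(F_i) = (3^{i+1} − 1)/2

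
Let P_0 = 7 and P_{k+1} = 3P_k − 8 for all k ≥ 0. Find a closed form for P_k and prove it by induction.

Claim: P_k = 3^{k+1} + 4.

Base case: P_0 = 7, and 3^{0+1} + 4 = 3 + 4 = 7.
Assume P_r = 3^{r+1} + 4 for some r ≥ 0.
Then P_{r+1} = 3P_r − 8 = 3·(3^{r+1} + 4) − 8 = 3^{r+2} + 12 − 8 = 3^{r+2} + 4.
By induction, P_k = 3^{k+1} + 4 for all k ≥ 0.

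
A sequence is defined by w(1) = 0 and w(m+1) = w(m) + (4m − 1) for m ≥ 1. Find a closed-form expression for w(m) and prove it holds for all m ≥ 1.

Claim: w(m) = 2m^2 − 3m + 1.

Base case: w(1) = 0, and 2·1^2 − 3·1 + 1 = 0.
Assume w(r) = 2r^2 − 3r + 1.
Then w(r+1) = w(r) + (4r − 1) = (2r^2 − 3r + 1) + (4r − 1) = 2r^2 + r,
and 2·(r+1)^2 − 3·(r+1) + 1 = 2r^2 + r.
Hence w(m) = 2m^2 − 3m + 1 for every m ≥ 1, by induction.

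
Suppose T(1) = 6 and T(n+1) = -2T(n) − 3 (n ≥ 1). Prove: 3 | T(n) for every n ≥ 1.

Base case: T(1) = 6 = 3·2, so 3 | T(1).
Assume 3 | T(r), so T(r) = 3t for some integer t.
Then T(r+1) = -2T(r) − 3 = -2·(3t) − 3 = 3(-2t − 1), so 3 | T(r+1).
Hence 3 | T(n) for every n ≥ 1, by induction.

3 | T(n)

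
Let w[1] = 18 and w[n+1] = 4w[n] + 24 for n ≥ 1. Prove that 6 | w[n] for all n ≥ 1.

Base case: w[1] = 18 = 6·3, so 6 | w[1].
Assume 6 | w[m], so w[m] = 6t for some integer t.
Then w[m+1] = 4w[m] + 24 = 4·(6t) + 24 = 6(4t + 4), so 6 | w[m+1].
This completes the inductive step, so 6 | w[n] for all n ≥ 1.

6 | w[n]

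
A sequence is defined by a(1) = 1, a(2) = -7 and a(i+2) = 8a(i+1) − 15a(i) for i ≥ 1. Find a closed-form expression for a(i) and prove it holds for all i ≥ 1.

Claim: a(i) = 2·3^i − 5^i.

Base cases: a(1) = 1 and 2·3^1 − 5^1 = 1; a(2) = -7 and 2·3^2 − 5^2 = -7.
Assume a(t) = 2·3^t − 5^t for all 1 ≤ t ≤ j, where j ≥ 2.
Then a(j+1) = 8a(j) − 15a(j−1) = 8·(2·3^j − 5^j) − 15·(2·3^{j−1} − 5^{j−1}) = 2·(8·3 − 15)3^{j−1} − (8·5 − 15)5^{j−1} = 18·3^{j−1} − 25·5^{j−1} = 2·3^{j+1} − 5^{j+1}.
This completes the inductive step, so a(i) = 2·3^i − 5^i for all i ≥ 1.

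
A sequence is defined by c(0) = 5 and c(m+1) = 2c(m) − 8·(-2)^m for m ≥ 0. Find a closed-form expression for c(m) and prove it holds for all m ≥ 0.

Claim: c(m) = 3·2^m + 2·(-2)^m.

Base case: c(0) = 5, and 3·2^0 + 2·(-2)^0 = 3 + 2 = 5.
Assume c(j) = 3·2^j + 2·(-2)^j for some j ≥ 0.
Then c(j+1) = 2c(j) − 8·(-2)^j = 2·(3·2^j + 2·(-2)^j) − 8·(-2)^j = 3·2^{j+1} + 4·(-2)^j − 8·(-2)^j = 3·2^{j+1} − 4·(-2)^j = 3·2^{j+1} + 2·(-2)^{j+1}.
Hence c(m) = 3·2^m + 2·(-2)^m for every m ≥ 0, by induction.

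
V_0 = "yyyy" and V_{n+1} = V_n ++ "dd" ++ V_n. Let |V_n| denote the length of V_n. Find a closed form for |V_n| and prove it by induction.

Claim: |V_n| = 6·2^n − 2.

Base case: |V_0| = 4, and 6·2^0 − 2 = 4.
Assume |V_j| = 6·2^j − 2.
Then |V_{j+1}| = |V_j| + 2 + |V_j| = 2|V_j| + 2 = 2(6·2^j − 2) + 2 = 6·2^{j+1} − 4 + 2 = 6·2^{j+1} − 2.
Hence |V_n| = 6·2^n − 2 for every n ≥ 0, by induction.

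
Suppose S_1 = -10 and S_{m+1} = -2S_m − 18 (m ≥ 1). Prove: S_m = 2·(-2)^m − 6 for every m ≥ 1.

Base case: S_1 = -10, and 2·(-2)^1 − 6 = -4 − 6 = -10.
Assume S_j = 2·(-2)^j − 6 for some j ≥ 1.
Then S_{j+1} = -2S_j − 18 = -2·(2·(-2)^j − 6) − 18 = -4·(-2)^j + 12 − 18 = 2·(-2)^{j+1} − 6.
By induction, S_m = 2·(-2)^m − 6 for all m ≥ 1.

S_m = 2·(-2)^m − 6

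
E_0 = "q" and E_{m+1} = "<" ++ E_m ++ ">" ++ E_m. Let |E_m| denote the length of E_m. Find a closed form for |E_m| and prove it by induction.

Claim: |E_m| = 3·2^m − 2.

Base case: |E_0| = 1, and 3·2^0 − 2 = 1.
Assume |E_k| = 3·2^k − 2.
Then |E_{k+1}| = 1 + |E_k| + 1 + |E_k| = 2|E_k| + 2 = 2(3·2^k − 2) + 2 = 3·2^{k+1} − 4 + 2 = 3·2^{k+1} − 2.
Hence |E_m| = 3·2^m − 2 for every m ≥ 0, by induction.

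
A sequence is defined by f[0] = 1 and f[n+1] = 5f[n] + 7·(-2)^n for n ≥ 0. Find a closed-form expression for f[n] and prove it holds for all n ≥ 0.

Claim: f[n] = 2·5^n − (-2)^n.

Base case: f[0] = 1, and 2·5^0 − (-2)^0 = 2 − 1 = 1.
Assume f[j] = 2·5^j − (-2)^j for some j ≥ 0.
Then f[j+1] = 5f[j] + 7·(-2)^j = 5·(2·5^j − (-2)^j) + 7·(-2)^j = 2·5^{j+1} − 5·(-2)^j + 7·(-2)^j = 2·5^{j+1} + 2·(-2)^j = 2·5^{j+1} − (-2)^{j+1}.
Hence f[n] = 2·5^n − (-2)^n for every n ≥ 0, by induction.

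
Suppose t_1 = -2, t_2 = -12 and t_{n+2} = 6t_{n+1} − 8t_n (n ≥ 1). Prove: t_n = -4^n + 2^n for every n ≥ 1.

Base cases: t_1 = -2 and -4^1 + 2^1 = -2; t_2 = -12 and -4^2 + 2^2 = -12.
Assume t_j = -4^j + 2^j for all 1 ≤ j ≤ r, where r ≥ 2.
Then t_{r+1} = 6t_r − 8t_{r−1} = 6·(-4^r + 2^r) − 8·(-4^{r−1} + 2^{r−1}) = -(6·4 − 8)4^{r−1} + (6·2 − 8)2^{r−1} = -16·4^{r−1} + 4·2^{r−1} = -4^{r+1} + 2^{r+1}.
Hence t_n = -4^n + 2^n for every n ≥ 1, by strong induction.

t_n = -4^n + 2^n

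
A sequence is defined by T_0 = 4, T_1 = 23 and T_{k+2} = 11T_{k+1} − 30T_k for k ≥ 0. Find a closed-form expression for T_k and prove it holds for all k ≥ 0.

Claim: T_k = 3·6^k + 5^k.

Base cases: T_0 = 4 and 3·6^0 + 5^0 = 4; T_1 = 23 and 3·6^1 + 5^1 = 23.
Assume T_j = 3·6^j + 5^j for all 0 ≤ j ≤ m, where m ≥ 1.
Then T_{m+1} = 11T_m − 30T_{m−1} = 11·(3·6^m + 5^m) − 30·(3·6^{m−1} + 5^{m−1}) = 3·(11·6 − 30)6^{m−1} + (11·5 − 30)5^{m−1} = 108·6^{m−1} + 25·5^{m−1} = 3·6^{m+1} + 5^{m+1}.
By strong induction, T_k = 3·6^k + 5^k for all k ≥ 0.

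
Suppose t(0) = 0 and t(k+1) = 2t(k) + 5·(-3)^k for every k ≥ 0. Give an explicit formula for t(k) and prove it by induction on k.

Claim: t(k) = 2^k − (-3)^k.

Base case: t(0) = 0, and 2^0 − (-3)^0 = 1 − 1 = 0.
Assume t(r) = 2^r − (-3)^r for some r ≥ 0.
Then t(r+1) = 2t(r) + 5·(-3)^r = 2·(2^r − (-3)^r) + 5·(-3)^r = 2^{r+1} − 2·(-3)^r + 5·(-3)^r = 2^{r+1} + 3·(-3)^r = 2^{r+1} − (-3)^{r+1}.
So the formula holds for r+1, and by induction t(k) = 2^k − (-3)^k for all k ≥ 0.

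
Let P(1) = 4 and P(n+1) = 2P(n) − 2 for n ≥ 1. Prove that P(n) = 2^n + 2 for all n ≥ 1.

Base case: P(1) = 4, and 2^1 + 2 = 2 + 2 = 4.
Assume P(j) = 2^j + 2 for some j ≥ 1.
Then P(j+1) = 2P(j) − 2 = 2·(2^j + 2) − 2 = 2^{j+1} + 4 − 2 = 2^{j+1} + 2.
This completes the inductive step, so P(n) = 2^n + 2 for all n ≥ 1.

P(n) = 2^n + 2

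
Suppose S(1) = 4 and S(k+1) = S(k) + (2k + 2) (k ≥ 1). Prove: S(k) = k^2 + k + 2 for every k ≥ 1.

Base case: S(1) = 4, and 1^2 + 1 + 2 = 4.
Assume S(j) = j^2 + j + 2.
Then S(j+1) = S(j) + (2j + 2) = (j^2 + j + 2) + (2j + 2) = j^2 + 3j + 4,
and (j+1)^2 + (j+1) + 2 = j^2 + 3j + 4.
Hence S(k) = k^2 + k + 2 for every k ≥ 1, by induction.

S(k) = k^2 + k + 2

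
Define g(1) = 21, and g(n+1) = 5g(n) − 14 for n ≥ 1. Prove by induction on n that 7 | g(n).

Base case: g(1) = 21 = 7·3, so 7 | g(1).
Assume 7 | g(k), so g(k) = 7t for some integer t.
Then g(k+1) = 5g(k) − 14 = 5·(7t) − 14 = 7(5t − 2), so 7 | g(k+1).
This completes the inductive step, so 7 | g(n) for all n ≥ 1.

7 | g(n)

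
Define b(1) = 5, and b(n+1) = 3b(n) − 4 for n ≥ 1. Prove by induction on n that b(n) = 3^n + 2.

Base case: b(1) = 5, and 3^1 + 2 = 3 + 2 = 5.
Assume b(m) = 3^m + 2 for some m ≥ 1.
Then b(m+1) = 3b(m) − 4 = 3·(3^m + 2) − 4 = 3^{m+1} + 6 − 4 = 3^{m+1} + 2.
Hence b(n) = 3^n + 2 for every n ≥ 1, by induction.

b(n) = 3^n + 2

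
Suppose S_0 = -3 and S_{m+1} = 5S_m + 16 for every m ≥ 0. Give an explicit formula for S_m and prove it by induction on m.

Claim: S_m = 5^m − 4.

Base case: S_0 = -3, and 5^0 − 4 = 1 − 4 = -3.
Assume S_r = 5^r − 4 for some r ≥ 0.
Then S_{r+1} = 5S_r + 16 = 5·(5^r − 4) + 16 = 5^{r+1} − 20 + 16 = 5^{r+1} − 4.
By induction, S_m = 5^m − 4 for all m ≥ 0.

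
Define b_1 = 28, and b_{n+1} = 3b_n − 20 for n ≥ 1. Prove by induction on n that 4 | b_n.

Base case: b_1 = 28 = 4·7, so 4 | b_1.
Assume 4 | b_r, so b_r = 4t for some integer t.
Then b_{r+1} = 3b_r − 20 = 3·(4t) − 20 = 4(3t − 5), so 4 | b_{r+1}.
This completes the inductive step, so 4 | b_n for all n ≥ 1.

4 | b_n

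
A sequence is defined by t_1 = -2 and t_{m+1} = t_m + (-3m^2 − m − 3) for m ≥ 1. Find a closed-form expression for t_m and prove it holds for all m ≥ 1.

Claim: t_m = -m^3 + m^2 − 3m + 1.

Base case: t_1 = -2, and -1^3 + 1^2 − 3·1 + 1 = -2.
Assume t_r = -r^3 + r^2 − 3r + 1.
Then t_{r+1} = t_r + (-3r^2 − r − 3) = (-r^3 + r^2 − 3r + 1) + (-3r^2 − r − 3) = -r^3 − 2r^2 − 4r − 2,
and -(r+1)^3 + (r+1)^2 − 3·(r+1) + 1 = -r^3 − 2r^2 − 4r − 2.
This completes the inductive step, so t_m = -m^3 + m^2 − 3m + 1 for all m ≥ 1.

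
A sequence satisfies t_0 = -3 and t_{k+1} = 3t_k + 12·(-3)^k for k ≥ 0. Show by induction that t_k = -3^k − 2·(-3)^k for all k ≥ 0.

Base case: t_0 = -3, and -3^0 − 2·(-3)^0 = -1 − 2 = -3.
Assume t_r = -3^r − 2·(-3)^r for some r ≥ 0.
Then t_{r+1} = 3t_r + 12·(-3)^r = 3·(-3^r − 2·(-3)^r) + 12·(-3)^r = -3^{r+1} − 6·(-3)^r + 12·(-3)^r = -3^{r+1} + 6·(-3)^r = -3^{r+1} − 2·(-3)^{r+1}.
Hence t_k = -3^k − 2·(-3)^k for every k ≥ 0, by induction.

t_k = -3^k − 2·(-3)^k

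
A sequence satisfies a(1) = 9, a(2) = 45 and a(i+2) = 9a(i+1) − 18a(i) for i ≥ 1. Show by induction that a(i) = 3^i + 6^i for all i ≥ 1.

Base cases: a(1) = 9 and 3^1 + 6^1 = 9; a(2) = 45 and 3^2 + 6^2 = 45.
Assume a(j) = 3^j + 6^j for all 1 ≤ j ≤ r, where r ≥ 2.
Then a(r+1) = 9a(r) − 18a(r−1) = 9·(3^r + 6^r) − 18·(3^{r−1} + 6^{r−1}) = (9·3 − 18)3^{r−1} + (9·6 − 18)6^{r−1} = 9·3^{r−1} + 36·6^{r−1} = 3^{r+1} + 6^{r+1}.
This completes the inductive step, so a(i) = 3^i + 6^i for all i ≥ 1.

a(i) = 3^i + 6^i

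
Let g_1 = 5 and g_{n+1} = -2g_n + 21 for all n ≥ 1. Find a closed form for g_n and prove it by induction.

Claim: g_n = (-2)^n + 7.

Base case: g_1 = 5, and (-2)^1 + 7 = -2 + 7 = 5.
Assume g_k = (-2)^k + 7 for some k ≥ 1.
Then g_{k+1} = -2g_k + 21 = -2·((-2)^k + 7) + 21 = -2·(-2)^k − 14 + 21 = (-2)^{k+1} + 7.
So the formula holds for k+1, and by induction g_n = (-2)^n + 7 for all n ≥ 1.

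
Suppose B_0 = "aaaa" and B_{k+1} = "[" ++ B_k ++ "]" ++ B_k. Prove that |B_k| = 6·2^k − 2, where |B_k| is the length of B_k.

Base case: |B_0| = 4, and 6·2^0 − 2 = 4.
Assume |B_r| = 6·2^r − 2.
Then |B_{r+1}| = 1 + |B_r| + 1 + |B_r| = 2|B_r| + 2 = 2(6·2^r − 2) + 2 = 6·2^{r+1} − 4 + 2 = 6·2^{r+1} − 2.
By induction, |B_k| = 6·2^k − 2 for all k ≥ 0.

|B_k| = 6·2^k − 2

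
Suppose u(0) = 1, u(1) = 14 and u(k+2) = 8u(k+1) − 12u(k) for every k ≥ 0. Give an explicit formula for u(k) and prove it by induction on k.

Claim: u(k) = 3·6^k − 2·2^k.

Base cases: u(0) = 1 and 3·6^0 − 2·2^0 = 1; u(1) = 14 and 3·6^1 − 2·2^1 = 14.
Assume u(j) = 3·6^j − 2·2^j for all 0 ≤ j ≤ m, where m ≥ 1.
Then u(m+1) = 8u(m) − 12u(m−1) = 8·(3·6^m − 2·2^m) − 12·(3·6^{m−1} − 2·2^{m−1}) = 3·(8·6 − 12)6^{m−1} − 2·(8·2 − 12)2^{m−1} = 108·6^{m−1} − 8·2^{m−1} = 3·6^{m+1} − 2·2^{m+1}.
Hence u(k) = 3·6^k − 2·2^k for every k ≥ 0, by strong induction.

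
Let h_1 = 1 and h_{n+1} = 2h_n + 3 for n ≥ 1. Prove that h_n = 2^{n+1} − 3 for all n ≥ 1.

Base case: h_1 = 1, and 2^{1+1} − 3 = 4 − 3 = 1.
Assume h_j = 2^{j+1} − 3 for some j ≥ 1.
Then h_{j+1} = 2h_j + 3 = 2·(2^{j+1} − 3) + 3 = 2^{j+2} − 6 + 3 = 2^{j+2} − 3.
This completes the inductive step, so h_n = 2^{n+1} − 3 for all n ≥ 1.

h_n = 2^{n+1} − 3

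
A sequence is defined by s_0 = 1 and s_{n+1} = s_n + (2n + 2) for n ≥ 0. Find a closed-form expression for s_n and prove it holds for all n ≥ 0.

Claim: s_n = n^2 + n + 1.

Base case: s_0 = 1, and 0^2 + 0 + 1 = 1.
Assume s_r = r^2 + r + 1.
Then s_{r+1} = s_r + (2r + 2) = (r^2 + r + 1) + (2r + 2) = r^2 + 3r + 3,
and (r+1)^2 + (r+1) + 1 = r^2 + 3r + 3.
Hence s_n = n^2 + n + 1 for every n ≥ 0, by induction.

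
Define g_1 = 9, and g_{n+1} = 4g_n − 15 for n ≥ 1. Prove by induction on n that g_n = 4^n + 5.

Base case: g_1 = 9, and 4^1 + 5 = 4 + 5 = 9.
Assume g_r = 4^r + 5 for some r ≥ 1.
Then g_{r+1} = 4g_r − 15 = 4·(4^r + 5) − 15 = 4^{r+1} + 20 − 15 = 4^{r+1} + 5.
So the formula holds for r+1, and by induction g_n = 4^n + 5 for all n ≥ 1.

g_n = 4^n + 5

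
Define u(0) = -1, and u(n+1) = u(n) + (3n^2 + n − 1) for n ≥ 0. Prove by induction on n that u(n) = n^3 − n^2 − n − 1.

Base case: u(0) = -1, and 0^3 − 0^2 − 0 − 1 = -1.
Assume u(m) = m^3 − m^2 − m − 1.
Then u(m+1) = u(m) + (3m^2 + m − 1) = (m^3 − m^2 − m − 1) + (3m^2 + m − 1) = m^3 + 2m^2 − 2,
and (m+1)^3 − (m+1)^2 − (m+1) − 1 = m^3 + 2m^2 − 2.
Hence u(n) = n^3 − n^2 − n − 1 for every n ≥ 0, by induction.

u(n) = n^3 − n^2 − n − 1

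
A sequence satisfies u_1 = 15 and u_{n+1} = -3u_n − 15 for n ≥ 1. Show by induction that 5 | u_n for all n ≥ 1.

Base case: u_1 = 15 = 5·3, so 5 | u_1.
Assume 5 | u_r, so u_r = 5t for some integer t.
Then u_{r+1} = -3u_r − 15 = -3·(5t) − 15 = 5(-3t − 3), so 5 | u_{r+1}.
Hence 5 | u_n for every n ≥ 1, by induction.

5 | u_n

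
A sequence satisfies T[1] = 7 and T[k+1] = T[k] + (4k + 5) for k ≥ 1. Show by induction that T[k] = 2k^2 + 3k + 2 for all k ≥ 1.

Base case: T[1] = 7, and 2·1^2 + 3·1 + 2 = 7.
Assume T[r] = 2r^2 + 3r + 2.
Then T[r+1] = T[r] + (4r + 5) = (2r^2 + 3r + 2) + (4r + 5) = 2r^2 + 7r + 7,
and 2·(r+1)^2 + 3·(r+1) + 2 = 2r^2 + 7r + 7.
Hence T[k] = 2k^2 + 3k + 2 for every k ≥ 1, by induction.

T[k] = 2k^2 + 3k + 2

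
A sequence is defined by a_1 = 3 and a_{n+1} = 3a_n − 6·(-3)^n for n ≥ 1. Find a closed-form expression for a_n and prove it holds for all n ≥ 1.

Claim: a_n = 2·3^n + (-3)^n.

Base case: a_1 = 3, and 2·3^1 + (-3)^1 = 6 − 3 = 3.
Assume a_r = 2·3^r + (-3)^r for some r ≥ 1.
Then a_{r+1} = 3a_r − 6·(-3)^r = 3·(2·3^r + (-3)^r) − 6·(-3)^r = 2·3^{r+1} + 3·(-3)^r − 6·(-3)^r = 2·3^{r+1} − 3·(-3)^r = 2·3^{r+1} + (-3)^{r+1}.
This completes the inductive step, so a_n = 2·3^n + (-3)^n for all n ≥ 1.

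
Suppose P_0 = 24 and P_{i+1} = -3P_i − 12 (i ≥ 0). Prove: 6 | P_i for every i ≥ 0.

Base case: P_0 = 24 = 6·4, so 6 | P_0.
Assume 6 | P_r, so P_r = 6t for some integer t.
Then P_{r+1} = -3P_r − 12 = -3·(6t) − 12 = 6(-3t − 2), so 6 | P_{r+1}.
This completes the inductive step, so 6 | P_i for all i ≥ 0.

6 | P_i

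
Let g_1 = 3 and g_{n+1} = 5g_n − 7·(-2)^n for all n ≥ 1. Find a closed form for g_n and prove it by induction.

Claim: g_n = 5^n + (-2)^n.

Base case: g_1 = 3, and 5^1 + (-2)^1 = 5 − 2 = 3.
Assume g_j = 5^j + (-2)^j for some j ≥ 1.
Then g_{j+1} = 5g_j − 7·(-2)^j = 5·(5^j + (-2)^j) − 7·(-2)^j = 5^{j+1} + 5·(-2)^j − 7·(-2)^j = 5^{j+1} − 2·(-2)^j = 5^{j+1} + (-2)^{j+1}.
So the formula holds for j+1, and by induction g_n = 5^n + (-2)^n for all n ≥ 1.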